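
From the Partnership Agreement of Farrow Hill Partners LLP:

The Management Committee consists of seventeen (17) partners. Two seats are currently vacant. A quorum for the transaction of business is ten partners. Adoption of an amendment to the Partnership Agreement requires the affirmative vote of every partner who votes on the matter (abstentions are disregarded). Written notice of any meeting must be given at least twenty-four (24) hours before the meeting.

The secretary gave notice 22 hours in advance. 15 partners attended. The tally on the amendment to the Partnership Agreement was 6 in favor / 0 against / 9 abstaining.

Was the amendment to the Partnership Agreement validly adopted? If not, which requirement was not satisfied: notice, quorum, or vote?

Invalid — notice requirement not satisfied.

Notice: 22 hours given; 24 required (22 < 24). Not satisfied.
Quorum: 15 present; quorum is 10. Satisfied.
Vote: the amendment to the Partnership Agreement requires the unanimous vote of the votes cast (15 present − 9 abstaining = 6). Unanimous means all 6, so 6 affirmative votes are needed; 6 voted in favor. Satisfied.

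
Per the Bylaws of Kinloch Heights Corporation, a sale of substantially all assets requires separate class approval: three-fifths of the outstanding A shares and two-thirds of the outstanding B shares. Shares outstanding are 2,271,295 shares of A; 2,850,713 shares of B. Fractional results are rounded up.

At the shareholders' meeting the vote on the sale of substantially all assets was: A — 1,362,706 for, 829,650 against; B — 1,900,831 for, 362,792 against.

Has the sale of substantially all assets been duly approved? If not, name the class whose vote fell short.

A: 3/5 of 2271295 = 1362777; 1,362,777 required, 1,362,706 in favor — not approved.
B: 2/3 of 2850713 = 1900475.33, rounded up to 1900476; 1,900,476 required, 1,900,831 in favor — approved.

Not approved — the A shares did not give the required vote.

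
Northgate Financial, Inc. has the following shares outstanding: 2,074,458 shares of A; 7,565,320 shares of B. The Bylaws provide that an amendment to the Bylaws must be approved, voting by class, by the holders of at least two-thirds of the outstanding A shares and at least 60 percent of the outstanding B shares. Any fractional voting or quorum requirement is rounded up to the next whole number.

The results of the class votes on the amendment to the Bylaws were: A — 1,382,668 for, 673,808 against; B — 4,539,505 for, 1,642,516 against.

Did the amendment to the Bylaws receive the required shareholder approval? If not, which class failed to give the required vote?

Not approved — the A shares did not give the required vote.

A: 2/3 of 2074458 = 1382972; 1,382,972 required, 1,382,668 in favor — not approved.
B: 3/5 of 7565320 = 4539192; 4,539,192 required, 4,539,505 in favor — approved.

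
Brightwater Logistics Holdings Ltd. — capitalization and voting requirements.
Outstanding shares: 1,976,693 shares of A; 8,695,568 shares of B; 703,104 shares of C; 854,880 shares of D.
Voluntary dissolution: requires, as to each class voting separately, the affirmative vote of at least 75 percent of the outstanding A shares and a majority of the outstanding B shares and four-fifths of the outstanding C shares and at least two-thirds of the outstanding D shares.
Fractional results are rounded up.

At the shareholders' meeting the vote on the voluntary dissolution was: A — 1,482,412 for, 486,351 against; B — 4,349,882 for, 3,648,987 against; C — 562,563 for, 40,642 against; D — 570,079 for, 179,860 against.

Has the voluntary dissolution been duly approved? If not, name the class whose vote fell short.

Not approved — the A shares did not give the required vote.

A: 3/4 of 1976693 = 1482519.75, rounded up to 1482520; 1,482,520 required, 1,482,412 in favor — not approved.
B: a majority of 8695568 is 4347785; 4,347,785 required, 4,349,882 in favor — approved.
C: 4/5 of 703104 = 562483.20, rounded up to 562484; 562,484 required, 562,563 in favor — approved.
D: 2/3 of 854880 = 569920; 569,920 required, 570,079 in favor — approved.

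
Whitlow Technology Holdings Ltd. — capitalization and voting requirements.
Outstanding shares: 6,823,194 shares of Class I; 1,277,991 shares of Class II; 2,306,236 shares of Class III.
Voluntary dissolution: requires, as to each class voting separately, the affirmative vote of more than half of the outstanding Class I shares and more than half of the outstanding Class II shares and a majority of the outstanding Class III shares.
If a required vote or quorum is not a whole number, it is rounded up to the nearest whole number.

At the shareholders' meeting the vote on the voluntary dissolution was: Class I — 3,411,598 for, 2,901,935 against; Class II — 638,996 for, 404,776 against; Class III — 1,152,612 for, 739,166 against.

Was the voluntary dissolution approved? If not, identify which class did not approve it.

Class I: a majority of 6823194 is 3411598; 3,411,598 required, 3,411,598 in favor — approved.
Class II: a majority of 1277991 is 638996; 638,996 required, 638,996 in favor — approved.
Class III: a majority of 2306236 is 1153119; 1,153,119 required, 1,152,612 in favor — not approved.

Not approved — the Class III shares did not give the required vote.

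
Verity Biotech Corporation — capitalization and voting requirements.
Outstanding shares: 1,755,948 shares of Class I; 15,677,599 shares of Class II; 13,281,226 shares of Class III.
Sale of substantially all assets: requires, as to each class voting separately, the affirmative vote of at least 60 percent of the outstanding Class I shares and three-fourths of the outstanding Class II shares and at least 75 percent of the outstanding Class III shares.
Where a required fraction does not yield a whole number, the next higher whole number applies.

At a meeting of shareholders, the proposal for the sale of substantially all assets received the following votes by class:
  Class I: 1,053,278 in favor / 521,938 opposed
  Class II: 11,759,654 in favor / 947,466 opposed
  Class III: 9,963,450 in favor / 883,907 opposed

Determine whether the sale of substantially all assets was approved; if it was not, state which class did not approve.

Not approved — the Class I shares did not give the required vote.

Class I: 3/5 of 1755948 = 1053568.80, rounded up to 1053569; 1,053,569 required, 1,053,278 in favor — not approved.
Class II: 3/4 of 15677599 = 11758199.25, rounded up to 11758200; 11,758,200 required, 11,759,654 in favor — approved.
Class III: 3/4 of 13281226 = 9960919.50, rounded up to 9960920; 9,960,920 required, 9,963,450 in favor — approved.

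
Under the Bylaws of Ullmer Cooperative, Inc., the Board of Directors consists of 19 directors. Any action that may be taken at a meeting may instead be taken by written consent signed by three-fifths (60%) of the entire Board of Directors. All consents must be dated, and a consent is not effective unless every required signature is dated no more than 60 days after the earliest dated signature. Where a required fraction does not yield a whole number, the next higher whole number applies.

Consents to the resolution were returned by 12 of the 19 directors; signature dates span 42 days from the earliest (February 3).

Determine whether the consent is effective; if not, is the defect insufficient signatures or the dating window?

Effective — both the signature and dating-window requirements are satisfied.

Signatures required: three-fifths (60%) of 19 — 3/5 of 19 = 11.40, rounded up to 12, so 12 needed; 12 signed. Sufficient.
Dating window: the latest signature is 42 days after the earliest; the limit is 60 days. Within the window.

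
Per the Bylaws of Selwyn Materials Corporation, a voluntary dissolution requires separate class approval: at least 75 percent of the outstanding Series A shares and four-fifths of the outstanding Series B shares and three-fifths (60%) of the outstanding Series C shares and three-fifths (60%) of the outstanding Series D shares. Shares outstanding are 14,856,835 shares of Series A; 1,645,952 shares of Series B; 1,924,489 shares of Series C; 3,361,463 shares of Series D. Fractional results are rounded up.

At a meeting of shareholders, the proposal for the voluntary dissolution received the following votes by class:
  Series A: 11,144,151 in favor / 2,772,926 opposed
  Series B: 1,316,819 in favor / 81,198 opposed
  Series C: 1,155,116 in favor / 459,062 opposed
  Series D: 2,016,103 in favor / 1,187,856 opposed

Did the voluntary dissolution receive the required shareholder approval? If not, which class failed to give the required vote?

Series A: 3/4 of 14856835 = 11142626.25, rounded up to 11142627; 11,142,627 required, 11,144,151 in favor — approved.
Series B: 4/5 of 1645952 = 1316761.60, rounded up to 1316762; 1,316,762 required, 1,316,819 in favor — approved.
Series C: 3/5 of 1924489 = 1154693.40, rounded up to 1154694; 1,154,694 required, 1,155,116 in favor — approved.
Series D: 3/5 of 3361463 = 2016877.80, rounded up to 2016878; 2,016,878 required, 2,016,103 in favor — not approved.

Not approved — the Series D shares did not give the required vote.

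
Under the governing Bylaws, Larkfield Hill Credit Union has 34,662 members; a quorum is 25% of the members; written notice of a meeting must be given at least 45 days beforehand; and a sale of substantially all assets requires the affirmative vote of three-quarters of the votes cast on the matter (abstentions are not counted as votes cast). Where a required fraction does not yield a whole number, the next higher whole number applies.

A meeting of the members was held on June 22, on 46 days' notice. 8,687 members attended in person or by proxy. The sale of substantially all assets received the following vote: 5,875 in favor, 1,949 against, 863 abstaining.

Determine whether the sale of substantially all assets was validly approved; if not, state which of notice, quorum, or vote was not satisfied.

Notice: 46 days given; 45 required. Satisfied.
Quorum: 25% of 34,662 = 8,665.50, rounded up to 8,666; 8,687 present. Satisfied.
Vote: requires three-fourths of the votes cast (8,687 − 863 abstaining = 7,824); 3/4 of 7824 = 5868, so 5,868 needed; 5,875 in favor. Satisfied.

Valid — all requirements satisfied.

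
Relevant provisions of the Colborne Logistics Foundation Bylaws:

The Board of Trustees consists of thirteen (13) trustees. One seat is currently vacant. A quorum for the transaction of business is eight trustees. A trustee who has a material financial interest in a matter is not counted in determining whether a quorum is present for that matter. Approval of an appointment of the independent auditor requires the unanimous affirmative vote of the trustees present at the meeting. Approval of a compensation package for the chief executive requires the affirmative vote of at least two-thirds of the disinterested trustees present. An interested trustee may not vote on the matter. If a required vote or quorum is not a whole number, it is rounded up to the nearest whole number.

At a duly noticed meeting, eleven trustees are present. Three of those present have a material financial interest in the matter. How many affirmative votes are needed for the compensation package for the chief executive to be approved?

6

The compensation package for the chief executive requires two-thirds of the disinterested trustees present (11 − 3 = 8).
2/3 of 8 = 5.33, rounded up to 6.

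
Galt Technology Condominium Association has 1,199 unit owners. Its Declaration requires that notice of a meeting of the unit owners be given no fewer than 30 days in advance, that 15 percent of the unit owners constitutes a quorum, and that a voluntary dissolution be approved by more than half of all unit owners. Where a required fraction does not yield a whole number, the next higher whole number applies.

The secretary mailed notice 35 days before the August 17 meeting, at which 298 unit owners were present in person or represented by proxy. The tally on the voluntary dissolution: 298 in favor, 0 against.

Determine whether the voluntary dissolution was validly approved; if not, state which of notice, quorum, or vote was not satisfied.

Invalid — vote requirement not satisfied.

Notice: 35 days given; 30 required. Satisfied.
Quorum: 15% of 1,199 = 179.85, rounded up to 180; 298 present. Satisfied.
Vote: requires a majority of all unit owners (1,199); a majority of 1199 is 600, so 600 needed; 298 in favor. Not satisfied.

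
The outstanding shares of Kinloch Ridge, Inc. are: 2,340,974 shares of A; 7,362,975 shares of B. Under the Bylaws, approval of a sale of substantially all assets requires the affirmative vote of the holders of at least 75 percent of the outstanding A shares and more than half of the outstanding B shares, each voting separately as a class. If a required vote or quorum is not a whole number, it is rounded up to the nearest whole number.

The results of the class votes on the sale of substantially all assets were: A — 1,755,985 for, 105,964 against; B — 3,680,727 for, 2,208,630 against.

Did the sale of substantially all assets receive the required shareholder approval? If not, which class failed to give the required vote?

Not approved — the B shares did not give the required vote.

A: 3/4 of 2340974 = 1755730.50, rounded up to 1755731; 1,755,731 required, 1,755,985 in favor — approved.
B: a majority of 7362975 is 3681488; 3,681,488 required, 3,680,727 in favor — not approved.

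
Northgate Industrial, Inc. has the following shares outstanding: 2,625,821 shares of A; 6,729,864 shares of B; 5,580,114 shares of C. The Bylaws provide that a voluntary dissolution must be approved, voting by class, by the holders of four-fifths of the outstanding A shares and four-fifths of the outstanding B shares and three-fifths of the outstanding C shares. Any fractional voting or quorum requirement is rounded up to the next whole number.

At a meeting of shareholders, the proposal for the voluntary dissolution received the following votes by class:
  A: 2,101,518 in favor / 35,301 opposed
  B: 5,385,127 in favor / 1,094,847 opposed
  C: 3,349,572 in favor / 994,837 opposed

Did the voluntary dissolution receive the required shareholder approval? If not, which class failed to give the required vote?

A: 4/5 of 2625821 = 2100656.80, rounded up to 2100657; 2,100,657 required, 2,101,518 in favor — approved.
B: 4/5 of 6729864 = 5383891.20, rounded up to 5383892; 5,383,892 required, 5,385,127 in favor — approved.
C: 3/5 of 5580114 = 3348068.40, rounded up to 3348069; 3,348,069 required, 3,349,572 in favor — approved.

Approved — every class gave the required vote.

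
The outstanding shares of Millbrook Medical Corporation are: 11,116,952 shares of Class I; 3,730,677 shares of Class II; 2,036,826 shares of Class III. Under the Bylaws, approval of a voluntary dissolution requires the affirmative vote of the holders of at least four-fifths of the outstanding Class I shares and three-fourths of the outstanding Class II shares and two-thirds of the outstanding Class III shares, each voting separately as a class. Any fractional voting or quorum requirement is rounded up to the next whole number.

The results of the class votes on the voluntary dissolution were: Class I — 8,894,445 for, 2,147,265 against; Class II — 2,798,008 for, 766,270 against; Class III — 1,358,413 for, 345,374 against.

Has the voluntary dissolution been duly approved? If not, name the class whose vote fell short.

Class I: 4/5 of 11116952 = 8893561.60, rounded up to 8893562; 8,893,562 required, 8,894,445 in favor — approved.
Class II: 3/4 of 3730677 = 2798007.75, rounded up to 2798008; 2,798,008 required, 2,798,008 in favor — approved.
Class III: 2/3 of 2036826 = 1357884; 1,357,884 required, 1,358,413 in favor — approved.

Approved — every class gave the required vote.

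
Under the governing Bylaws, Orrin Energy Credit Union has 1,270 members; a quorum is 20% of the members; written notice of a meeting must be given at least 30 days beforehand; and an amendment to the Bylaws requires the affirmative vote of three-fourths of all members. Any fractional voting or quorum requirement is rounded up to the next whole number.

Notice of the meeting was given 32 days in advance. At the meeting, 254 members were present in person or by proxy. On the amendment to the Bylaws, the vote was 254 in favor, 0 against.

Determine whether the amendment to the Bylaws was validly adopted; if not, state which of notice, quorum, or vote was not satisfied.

Invalid — vote requirement not satisfied.

Notice: 32 days given; 30 required. Satisfied.
Quorum: 20% of 1,270 = 254; 254 present. Satisfied.
Vote: requires three-fourths of all members (1,270); 3/4 of 1270 = 952.50, rounded up to 953, so 953 needed; 254 in favor. Not satisfied.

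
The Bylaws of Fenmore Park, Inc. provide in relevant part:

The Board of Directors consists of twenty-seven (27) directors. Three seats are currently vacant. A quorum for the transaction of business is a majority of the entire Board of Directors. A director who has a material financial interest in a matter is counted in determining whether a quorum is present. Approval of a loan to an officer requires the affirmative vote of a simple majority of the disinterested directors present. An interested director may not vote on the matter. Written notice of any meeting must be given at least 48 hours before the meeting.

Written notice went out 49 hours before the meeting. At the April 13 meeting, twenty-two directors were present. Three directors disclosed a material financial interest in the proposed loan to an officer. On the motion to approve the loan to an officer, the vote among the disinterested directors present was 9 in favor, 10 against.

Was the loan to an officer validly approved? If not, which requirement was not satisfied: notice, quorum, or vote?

Notice: 49 hours given; 48 required (49 ≥ 48). Satisfied.
Quorum: 22 present (interested directors count toward quorum); quorum is 14. Satisfied.
Vote: the loan to an officer requires a majority of the disinterested directors present (22 − 3 = 19). A majority of 19 is 10, so 10 affirmative votes are needed; 9 voted in favor. Not satisfied.

Invalid — vote requirement not satisfied.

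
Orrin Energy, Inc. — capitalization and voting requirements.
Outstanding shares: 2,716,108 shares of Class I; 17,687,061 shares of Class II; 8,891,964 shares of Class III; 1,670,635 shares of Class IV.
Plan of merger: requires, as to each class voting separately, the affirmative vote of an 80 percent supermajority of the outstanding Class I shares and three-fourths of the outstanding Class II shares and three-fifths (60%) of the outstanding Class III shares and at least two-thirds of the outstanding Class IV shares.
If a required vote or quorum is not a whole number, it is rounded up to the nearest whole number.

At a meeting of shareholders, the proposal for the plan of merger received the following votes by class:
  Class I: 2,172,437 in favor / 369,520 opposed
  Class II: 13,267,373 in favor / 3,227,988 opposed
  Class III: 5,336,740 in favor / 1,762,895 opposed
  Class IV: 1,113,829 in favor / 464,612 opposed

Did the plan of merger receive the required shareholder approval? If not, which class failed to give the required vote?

Class I: 4/5 of 2716108 = 2172886.40, rounded up to 2172887; 2,172,887 required, 2,172,437 in favor — not approved.
Class II: 3/4 of 17687061 = 13265295.75, rounded up to 13265296; 13,265,296 required, 13,267,373 in favor — approved.
Class III: 3/5 of 8891964 = 5335178.40, rounded up to 5335179; 5,335,179 required, 5,336,740 in favor — approved.
Class IV: 2/3 of 1670635 = 1113756.67, rounded up to 1113757; 1,113,757 required, 1,113,829 in favor — approved.

Not approved — the Class I shares did not give the required vote.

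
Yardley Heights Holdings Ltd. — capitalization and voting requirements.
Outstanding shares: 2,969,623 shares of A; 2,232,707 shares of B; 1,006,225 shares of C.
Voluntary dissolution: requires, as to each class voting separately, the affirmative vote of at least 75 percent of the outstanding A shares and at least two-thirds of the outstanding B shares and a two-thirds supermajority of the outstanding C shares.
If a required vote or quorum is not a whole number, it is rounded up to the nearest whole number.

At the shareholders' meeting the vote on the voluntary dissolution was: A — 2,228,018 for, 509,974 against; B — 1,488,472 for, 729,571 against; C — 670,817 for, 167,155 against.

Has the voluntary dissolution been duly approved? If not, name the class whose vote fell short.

A: 3/4 of 2969623 = 2227217.25, rounded up to 2227218; 2,227,218 required, 2,228,018 in favor — approved.
B: 2/3 of 2232707 = 1488471.33, rounded up to 1488472; 1,488,472 required, 1,488,472 in favor — approved.
C: 2/3 of 1006225 = 670816.67, rounded up to 670817; 670,817 required, 670,817 in favor — approved.

Approved — every class gave the required vote.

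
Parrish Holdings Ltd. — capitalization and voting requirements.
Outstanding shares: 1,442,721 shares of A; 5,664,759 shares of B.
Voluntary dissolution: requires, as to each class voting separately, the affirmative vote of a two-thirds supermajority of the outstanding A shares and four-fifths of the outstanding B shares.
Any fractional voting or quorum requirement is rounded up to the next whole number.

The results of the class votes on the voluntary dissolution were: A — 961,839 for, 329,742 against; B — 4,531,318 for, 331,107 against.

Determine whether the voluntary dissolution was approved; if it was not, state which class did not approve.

A: 2/3 of 1442721 = 961814; 961,814 required, 961,839 in favor — approved.
B: 4/5 of 5664759 = 4531807.20, rounded up to 4531808; 4,531,808 required, 4,531,318 in favor — not approved.

Not approved — the B shares did not give the required vote.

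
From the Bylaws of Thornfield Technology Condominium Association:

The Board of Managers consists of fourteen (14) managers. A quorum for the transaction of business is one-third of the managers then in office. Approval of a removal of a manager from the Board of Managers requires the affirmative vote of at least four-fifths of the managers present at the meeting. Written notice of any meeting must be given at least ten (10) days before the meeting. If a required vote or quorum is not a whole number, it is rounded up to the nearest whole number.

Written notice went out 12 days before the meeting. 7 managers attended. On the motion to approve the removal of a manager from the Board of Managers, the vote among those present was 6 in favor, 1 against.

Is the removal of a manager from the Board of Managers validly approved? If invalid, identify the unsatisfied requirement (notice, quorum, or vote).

Valid — all requirements satisfied.

Notice: 12 days given; 10 required (12 ≥ 10). Satisfied.
Quorum: 7 present; quorum is 5. Satisfied.
Vote: the removal of a manager from the Board of Managers requires four-fifths of the managers present (7). 4/5 of 7 = 5.60, rounded up to 6, so 6 affirmative votes are needed; 6 voted in favor. Satisfied.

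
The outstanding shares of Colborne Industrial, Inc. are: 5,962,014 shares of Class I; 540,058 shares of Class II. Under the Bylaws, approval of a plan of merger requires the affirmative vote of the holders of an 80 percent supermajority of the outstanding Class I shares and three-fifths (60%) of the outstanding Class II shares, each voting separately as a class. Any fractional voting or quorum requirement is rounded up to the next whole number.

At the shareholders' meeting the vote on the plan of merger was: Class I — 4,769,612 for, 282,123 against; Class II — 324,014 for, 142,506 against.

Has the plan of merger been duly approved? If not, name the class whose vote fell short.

Class I: 4/5 of 5962014 = 4769611.20, rounded up to 4769612; 4,769,612 required, 4,769,612 in favor — approved.
Class II: 3/5 of 540058 = 324034.80, rounded up to 324035; 324,035 required, 324,014 in favor — not approved.

Not approved — the Class II shares did not give the required vote.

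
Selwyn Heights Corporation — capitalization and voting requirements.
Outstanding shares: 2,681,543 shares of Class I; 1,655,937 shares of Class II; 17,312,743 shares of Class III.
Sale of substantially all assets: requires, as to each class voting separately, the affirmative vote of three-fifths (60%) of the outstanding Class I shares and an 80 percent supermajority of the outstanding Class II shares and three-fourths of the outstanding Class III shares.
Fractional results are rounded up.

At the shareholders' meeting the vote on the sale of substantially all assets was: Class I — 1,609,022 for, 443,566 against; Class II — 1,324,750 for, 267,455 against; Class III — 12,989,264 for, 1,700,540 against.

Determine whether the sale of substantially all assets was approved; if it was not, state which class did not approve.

Class I: 3/5 of 2681543 = 1608925.80, rounded up to 1608926; 1,608,926 required, 1,609,022 in favor — approved.
Class II: 4/5 of 1655937 = 1324749.60, rounded up to 1324750; 1,324,750 required, 1,324,750 in favor — approved.
Class III: 3/4 of 17312743 = 12984557.25, rounded up to 12984558; 12,984,558 required, 12,989,264 in favor — approved.

Approved — every class gave the required vote.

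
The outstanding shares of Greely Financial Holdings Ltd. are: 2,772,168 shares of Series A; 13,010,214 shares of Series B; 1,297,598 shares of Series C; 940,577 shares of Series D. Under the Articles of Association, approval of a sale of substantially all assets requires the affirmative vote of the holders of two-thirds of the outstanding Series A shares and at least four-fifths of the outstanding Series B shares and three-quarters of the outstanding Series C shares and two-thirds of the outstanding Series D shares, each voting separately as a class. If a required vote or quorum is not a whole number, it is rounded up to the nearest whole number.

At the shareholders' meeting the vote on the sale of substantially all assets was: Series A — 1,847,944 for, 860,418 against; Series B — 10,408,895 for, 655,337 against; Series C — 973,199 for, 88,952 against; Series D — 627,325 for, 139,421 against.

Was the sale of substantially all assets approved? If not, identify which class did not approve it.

Not approved — the Series A shares did not give the required vote.

Series A: 2/3 of 2772168 = 1848112; 1,848,112 required, 1,847,944 in favor — not approved.
Series B: 4/5 of 13010214 = 10408171.20, rounded up to 10408172; 10,408,172 required, 10,408,895 in favor — approved.
Series C: 3/4 of 1297598 = 973198.50, rounded up to 973199; 973,199 required, 973,199 in favor — approved.
Series D: 2/3 of 940577 = 627051.33, rounded up to 627052; 627,052 required, 627,325 in favor — approved.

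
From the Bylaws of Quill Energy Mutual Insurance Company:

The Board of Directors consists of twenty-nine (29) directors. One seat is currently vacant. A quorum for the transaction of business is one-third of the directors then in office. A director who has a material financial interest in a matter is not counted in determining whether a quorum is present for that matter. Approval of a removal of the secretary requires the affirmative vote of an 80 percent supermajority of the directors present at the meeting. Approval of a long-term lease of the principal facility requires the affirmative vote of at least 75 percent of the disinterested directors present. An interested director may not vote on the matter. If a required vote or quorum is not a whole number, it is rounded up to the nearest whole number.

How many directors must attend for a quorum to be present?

10

1/3 of 28 = 9.33, rounded up to 10.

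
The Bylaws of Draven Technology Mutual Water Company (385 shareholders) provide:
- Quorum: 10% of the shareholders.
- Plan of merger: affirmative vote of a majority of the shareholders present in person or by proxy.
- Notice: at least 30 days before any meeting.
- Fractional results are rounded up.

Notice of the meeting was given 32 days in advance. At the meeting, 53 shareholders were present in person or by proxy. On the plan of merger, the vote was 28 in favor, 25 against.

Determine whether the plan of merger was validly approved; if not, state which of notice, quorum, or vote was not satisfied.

Valid — all requirements satisfied.

Notice: 32 days given; 30 required. Satisfied.
Quorum: 10% of 385 = 38.50, rounded up to 39; 53 present. Satisfied.
Vote: requires a majority of those present (53); a majority of 53 is 27, so 27 needed; 28 in favor. Satisfied.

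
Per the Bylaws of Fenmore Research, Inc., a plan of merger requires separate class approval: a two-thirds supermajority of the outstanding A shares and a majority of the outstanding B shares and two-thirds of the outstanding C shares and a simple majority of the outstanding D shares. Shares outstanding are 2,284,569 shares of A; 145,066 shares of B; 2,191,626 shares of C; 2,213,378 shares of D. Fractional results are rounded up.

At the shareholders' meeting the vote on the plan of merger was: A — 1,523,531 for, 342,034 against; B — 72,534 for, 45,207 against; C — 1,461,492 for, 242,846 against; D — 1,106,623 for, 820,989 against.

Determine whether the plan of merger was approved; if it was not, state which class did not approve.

A: 2/3 of 2284569 = 1523046; 1,523,046 required, 1,523,531 in favor — approved.
B: a majority of 145066 is 72534; 72,534 required, 72,534 in favor — approved.
C: 2/3 of 2191626 = 1461084; 1,461,084 required, 1,461,492 in favor — approved.
D: a majority of 2213378 is 1106690; 1,106,690 required, 1,106,623 in favor — not approved.

Not approved — the D shares did not give the required vote.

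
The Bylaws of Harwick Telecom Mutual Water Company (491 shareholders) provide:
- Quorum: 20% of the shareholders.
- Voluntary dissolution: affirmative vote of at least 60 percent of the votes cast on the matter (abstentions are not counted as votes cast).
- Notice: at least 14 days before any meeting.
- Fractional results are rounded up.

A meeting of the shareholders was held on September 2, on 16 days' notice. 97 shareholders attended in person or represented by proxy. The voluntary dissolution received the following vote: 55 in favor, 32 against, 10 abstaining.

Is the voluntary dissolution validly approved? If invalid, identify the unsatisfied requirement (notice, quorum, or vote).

Invalid — quorum requirement not satisfied.

Notice: 16 days given; 14 required. Satisfied.
Quorum: 20% of 491 = 98.20, rounded up to 99; 97 present. Not satisfied.
Vote: requires three-fifths of the votes cast (97 − 10 abstaining = 87); 3/5 of 87 = 52.20, rounded up to 53, so 53 needed; 55 in favor. Satisfied.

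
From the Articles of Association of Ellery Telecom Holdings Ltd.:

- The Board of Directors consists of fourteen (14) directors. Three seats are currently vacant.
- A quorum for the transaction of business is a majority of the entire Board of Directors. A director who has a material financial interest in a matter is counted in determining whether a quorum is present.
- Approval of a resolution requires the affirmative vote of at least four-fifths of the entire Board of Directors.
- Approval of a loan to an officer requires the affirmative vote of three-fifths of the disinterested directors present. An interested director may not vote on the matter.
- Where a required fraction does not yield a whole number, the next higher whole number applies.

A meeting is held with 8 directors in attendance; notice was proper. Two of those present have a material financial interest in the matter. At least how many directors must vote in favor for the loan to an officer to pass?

4

The loan to an officer requires three-fifths of the disinterested directors present (8 − 2 = 6).
3/5 of 6 = 3.60, rounded up to 4.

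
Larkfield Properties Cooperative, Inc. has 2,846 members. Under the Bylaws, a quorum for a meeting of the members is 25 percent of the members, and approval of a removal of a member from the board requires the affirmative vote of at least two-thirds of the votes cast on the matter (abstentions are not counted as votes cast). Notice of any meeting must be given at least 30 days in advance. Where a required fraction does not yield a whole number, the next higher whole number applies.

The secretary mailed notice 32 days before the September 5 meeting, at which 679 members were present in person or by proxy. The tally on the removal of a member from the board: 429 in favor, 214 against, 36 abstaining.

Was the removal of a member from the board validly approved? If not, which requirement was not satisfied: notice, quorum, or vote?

Invalid — quorum requirement not satisfied.

Notice: 32 days given; 30 required. Satisfied.
Quorum: 25% of 2,846 = 711.50, rounded up to 712; 679 present. Not satisfied.
Vote: requires two-thirds of the votes cast (679 − 36 abstaining = 643); 2/3 of 643 = 428.67, rounded up to 429, so 429 needed; 429 in favor. Satisfied.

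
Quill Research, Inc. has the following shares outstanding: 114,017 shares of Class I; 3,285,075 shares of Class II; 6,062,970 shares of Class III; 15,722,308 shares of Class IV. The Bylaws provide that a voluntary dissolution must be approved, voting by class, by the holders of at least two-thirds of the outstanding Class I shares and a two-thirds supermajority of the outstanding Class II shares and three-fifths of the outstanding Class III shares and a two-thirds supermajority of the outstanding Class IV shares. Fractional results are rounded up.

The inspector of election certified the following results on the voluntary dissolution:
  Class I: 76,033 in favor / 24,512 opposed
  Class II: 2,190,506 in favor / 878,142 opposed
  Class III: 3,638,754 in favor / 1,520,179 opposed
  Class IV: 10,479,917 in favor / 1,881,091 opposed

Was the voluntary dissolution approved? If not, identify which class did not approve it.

Class I: 2/3 of 114017 = 76011.33, rounded up to 76012; 76,012 required, 76,033 in favor — approved.
Class II: 2/3 of 3285075 = 2190050; 2,190,050 required, 2,190,506 in favor — approved.
Class III: 3/5 of 6062970 = 3637782; 3,637,782 required, 3,638,754 in favor — approved.
Class IV: 2/3 of 15722308 = 10481538.67, rounded up to 10481539; 10,481,539 required, 10,479,917 in favor — not approved.

Not approved — the Class IV shares did not give the required vote.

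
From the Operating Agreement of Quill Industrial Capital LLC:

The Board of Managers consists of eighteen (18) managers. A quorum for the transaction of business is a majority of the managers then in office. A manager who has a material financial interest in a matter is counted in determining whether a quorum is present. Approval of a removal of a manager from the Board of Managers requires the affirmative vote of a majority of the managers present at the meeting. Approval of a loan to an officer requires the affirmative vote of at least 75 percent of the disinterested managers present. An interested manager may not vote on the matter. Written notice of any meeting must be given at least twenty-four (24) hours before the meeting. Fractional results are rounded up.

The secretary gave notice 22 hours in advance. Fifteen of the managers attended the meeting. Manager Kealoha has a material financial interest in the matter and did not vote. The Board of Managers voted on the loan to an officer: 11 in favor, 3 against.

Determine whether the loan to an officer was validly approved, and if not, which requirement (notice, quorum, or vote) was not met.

Invalid — notice requirement not satisfied.

Notice: 22 hours given; 24 required (22 < 24). Not satisfied.
Quorum: 15 present (interested managers count toward quorum); quorum is 10. Satisfied.
Vote: the loan to an officer requires three-fourths of the disinterested managers present (15 − 1 = 14). 3/4 of 14 = 10.50, rounded up to 11, so 11 affirmative votes are needed; 11 voted in favor. Satisfied.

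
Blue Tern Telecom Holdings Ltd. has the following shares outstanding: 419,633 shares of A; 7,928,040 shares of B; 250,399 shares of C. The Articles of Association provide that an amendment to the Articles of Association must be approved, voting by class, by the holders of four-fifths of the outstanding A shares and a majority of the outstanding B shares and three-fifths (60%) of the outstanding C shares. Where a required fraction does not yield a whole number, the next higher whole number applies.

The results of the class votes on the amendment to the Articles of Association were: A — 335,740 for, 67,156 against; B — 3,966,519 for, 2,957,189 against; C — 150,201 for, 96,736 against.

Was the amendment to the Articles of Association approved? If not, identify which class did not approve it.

A: 4/5 of 419633 = 335706.40, rounded up to 335707; 335,707 required, 335,740 in favor — approved.
B: a majority of 7928040 is 3964021; 3,964,021 required, 3,966,519 in favor — approved.
C: 3/5 of 250399 = 150239.40, rounded up to 150240; 150,240 required, 150,201 in favor — not approved.

Not approved — the C shares did not give the required vote.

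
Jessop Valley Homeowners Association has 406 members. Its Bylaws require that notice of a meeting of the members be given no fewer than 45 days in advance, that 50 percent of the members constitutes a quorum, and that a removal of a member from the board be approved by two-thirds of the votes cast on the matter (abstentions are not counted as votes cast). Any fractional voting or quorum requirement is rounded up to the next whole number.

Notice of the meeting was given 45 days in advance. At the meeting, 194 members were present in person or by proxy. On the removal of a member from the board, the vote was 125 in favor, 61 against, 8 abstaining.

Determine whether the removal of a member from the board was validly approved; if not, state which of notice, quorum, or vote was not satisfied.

Invalid — quorum requirement not satisfied.

Notice: 45 days given; 45 required. Satisfied.
Quorum: 50% of 406 = 203; 194 present. Not satisfied.
Vote: requires two-thirds of the votes cast (194 − 8 abstaining = 186); 2/3 of 186 = 124, so 124 needed; 125 in favor. Satisfied.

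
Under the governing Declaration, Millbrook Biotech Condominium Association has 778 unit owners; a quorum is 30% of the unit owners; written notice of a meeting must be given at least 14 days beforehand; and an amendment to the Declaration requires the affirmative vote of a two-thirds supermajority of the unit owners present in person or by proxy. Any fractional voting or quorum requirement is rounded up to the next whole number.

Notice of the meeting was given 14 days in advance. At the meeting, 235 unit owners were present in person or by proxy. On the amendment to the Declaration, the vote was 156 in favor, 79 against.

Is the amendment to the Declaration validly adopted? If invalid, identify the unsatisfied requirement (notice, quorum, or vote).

Notice: 14 days given; 14 required. Satisfied.
Quorum: 30% of 778 = 233.40, rounded up to 234; 235 present. Satisfied.
Vote: requires two-thirds of those present (235); 2/3 of 235 = 156.67, rounded up to 157, so 157 needed; 156 in favor. Not satisfied.

Invalid — vote requirement not satisfied.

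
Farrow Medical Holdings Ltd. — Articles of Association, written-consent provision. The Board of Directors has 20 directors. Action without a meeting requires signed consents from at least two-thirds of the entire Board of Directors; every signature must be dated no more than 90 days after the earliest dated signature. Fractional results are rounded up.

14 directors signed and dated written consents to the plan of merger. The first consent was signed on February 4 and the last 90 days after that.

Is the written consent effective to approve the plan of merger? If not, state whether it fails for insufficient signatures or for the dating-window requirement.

Signatures required: at least two-thirds of 20 — 2/3 of 20 = 13.33, rounded up to 14, so 14 needed; 14 signed. Sufficient.
Dating window: the latest signature is 90 days after the earliest; the limit is 90 days. Within the window.

Effective — both the signature and dating-window requirements are satisfied.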